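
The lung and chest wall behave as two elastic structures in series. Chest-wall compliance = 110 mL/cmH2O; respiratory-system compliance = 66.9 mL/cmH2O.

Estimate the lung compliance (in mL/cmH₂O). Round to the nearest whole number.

1/CL = 1/Crs − 1/Ccw.
1/CL = 1/66.9 − 1/110 = 0.005857.
CL = 170.74 mL/cmH2O.

171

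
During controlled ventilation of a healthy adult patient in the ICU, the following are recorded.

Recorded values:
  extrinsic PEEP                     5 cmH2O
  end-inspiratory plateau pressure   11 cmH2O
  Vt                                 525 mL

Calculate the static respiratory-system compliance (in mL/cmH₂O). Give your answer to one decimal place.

87.5

Cstat = Vt / (Pplat − PEEP) = 525 / (11 − 5) = 525 / 6.0 = 87.5 mL/cmH2O.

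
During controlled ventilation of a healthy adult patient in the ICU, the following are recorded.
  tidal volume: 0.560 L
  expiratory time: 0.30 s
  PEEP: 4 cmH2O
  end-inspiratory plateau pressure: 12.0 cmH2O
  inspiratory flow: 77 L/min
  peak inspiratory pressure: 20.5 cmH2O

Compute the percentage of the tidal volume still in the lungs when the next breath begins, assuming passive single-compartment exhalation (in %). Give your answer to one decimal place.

52.4

Flow: 77 L/min ÷ 60 = 1.2833 L/s.
R = (PIP − Pplat)/V̇ = (20.5 − 12.0) / 1.2833 = 8.5/1.2833 = 6.624 cmH2O·s/L.
C = Vt/(Pplat − PEEP) = 560.0 / (12.0 − 4) = 560.0/8.0 = 70.0 mL/cmH2O.
τ = R × C = 6.624 × 0.07 L/cmH2O = 0.4637 s.
Fraction remaining at end-expiration = e^(−Te/τ) = e^(−0.30/0.4637) = 0.5236 → 52.36%.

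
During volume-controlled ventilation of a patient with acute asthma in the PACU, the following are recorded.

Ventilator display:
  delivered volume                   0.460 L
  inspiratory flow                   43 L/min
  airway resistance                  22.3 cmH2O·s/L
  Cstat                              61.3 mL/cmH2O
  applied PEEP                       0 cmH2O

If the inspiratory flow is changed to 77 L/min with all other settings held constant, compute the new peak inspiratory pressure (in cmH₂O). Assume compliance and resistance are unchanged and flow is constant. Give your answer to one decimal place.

Flow: 43 L/min ÷ 60 = 0.7167 L/s.
New flow: 77 L/min ÷ 60 = 1.2833 L/s.
PIP = Vt/C + R·V̇ + PEEP (constant-flow equation of motion).
Only the resistive term changes: ΔPIP = R × ΔV̇ = 22.3 × (1.2833 − 0.7167) = 22.3 × 0.5666 = 12.635 cmH2O.
Original PIP = 460/61.3 + 22.3×0.7167 + 0 = 23.486 cmH2O; new PIP = 23.486 + (12.635) = 36.121 cmH2O.

36.1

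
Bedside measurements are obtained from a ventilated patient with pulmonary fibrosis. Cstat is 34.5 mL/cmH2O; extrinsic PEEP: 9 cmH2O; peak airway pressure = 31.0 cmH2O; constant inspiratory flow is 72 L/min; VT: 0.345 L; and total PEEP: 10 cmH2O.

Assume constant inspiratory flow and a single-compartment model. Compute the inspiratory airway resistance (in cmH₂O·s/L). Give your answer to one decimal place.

9.2

Flow: 72 L/min ÷ 60 = 1.2 L/s.
Total PEEP = 10 cmH2O (set 9 + intrinsic 1); this is the baseline alveolar pressure.
Equation of motion (constant flow): PIP = Vt/C + R·V̇ + PEEP.
R·V̇ = PIP − Vt/C − PEEP = 31.0 − 345/34.5 − 10 = 31.0 − 10.0 − 10 = 11.0 cmH2O.
R = 11.0 / 1.2 = 9.167 cmH2O·s/L.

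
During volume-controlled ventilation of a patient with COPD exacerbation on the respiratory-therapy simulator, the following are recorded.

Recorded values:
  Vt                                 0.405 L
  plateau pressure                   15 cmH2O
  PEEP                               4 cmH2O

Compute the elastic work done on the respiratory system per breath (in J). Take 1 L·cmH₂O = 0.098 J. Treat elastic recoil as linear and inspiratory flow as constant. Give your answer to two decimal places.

Elastic work ≈ ½ × (Pplat − PEEP) × Vt = 0.5 × (15 − 4) × 0.405 L = 0.5 × 11.0 × 0.405 = 2.228 L·cmH2O.
× 0.098 J/(L·cmH2O) → 0.2183 J.

0.22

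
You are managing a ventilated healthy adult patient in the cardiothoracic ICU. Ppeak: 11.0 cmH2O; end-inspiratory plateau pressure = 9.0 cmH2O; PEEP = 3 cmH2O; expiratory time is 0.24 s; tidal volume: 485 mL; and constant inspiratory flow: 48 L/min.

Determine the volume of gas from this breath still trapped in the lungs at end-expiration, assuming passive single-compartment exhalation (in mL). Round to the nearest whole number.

148

Flow: 48 L/min ÷ 60 = 0.8 L/s.
R = (PIP − Pplat)/V̇ = (11.0 − 9.0) / 0.8 = 2.0/0.8 = 2.5 cmH2O·s/L.
C = Vt/(Pplat − PEEP) = 485.0 / (9.0 − 3) = 485.0/6.0 = 80.833 mL/cmH2O.
τ = R × C = 2.5 × 0.08083 L/cmH2O = 0.2021 s.
Fraction remaining = e^(−Te/τ) = e^(−0.24/0.2021) = 0.305.
Trapped volume = 485.0 × 0.305 = 147.93 mL.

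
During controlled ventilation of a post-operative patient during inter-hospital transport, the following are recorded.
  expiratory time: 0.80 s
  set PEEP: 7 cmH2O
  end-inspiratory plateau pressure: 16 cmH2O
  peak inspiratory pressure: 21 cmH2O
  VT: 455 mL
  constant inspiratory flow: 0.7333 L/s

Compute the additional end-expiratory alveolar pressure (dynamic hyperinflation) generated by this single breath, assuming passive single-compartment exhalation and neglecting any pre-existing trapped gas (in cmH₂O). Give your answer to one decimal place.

R = (PIP − Pplat)/V̇ = (21 − 16) / 0.7333 = 5.0/0.7333 = 6.818 cmH2O·s/L.
C = Vt/(Pplat − PEEP) = 455.0 / (16 − 7) = 455.0/9.0 = 50.556 mL/cmH2O.
τ = R × C = 6.818 × 0.05056 L/cmH2O = 0.3447 s.
Fraction remaining = e^(−Te/τ) = e^(−0.80/0.3447) = 0.09819; trapped volume = 455.0 × 0.09819 = 44.676 mL.
Additional alveolar pressure from trapping ≈ V_trapped / C = 44.676 / 50.556 = 0.8837 cmH2O.

0.9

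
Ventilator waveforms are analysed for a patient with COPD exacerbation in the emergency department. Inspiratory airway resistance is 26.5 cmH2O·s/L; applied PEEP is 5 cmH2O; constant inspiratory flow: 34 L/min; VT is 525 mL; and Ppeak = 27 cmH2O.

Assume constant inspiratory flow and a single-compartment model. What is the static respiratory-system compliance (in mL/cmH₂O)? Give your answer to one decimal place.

75.2

Flow: 34 L/min ÷ 60 = 0.5667 L/s.
Equation of motion (constant flow): PIP = Vt/C + R·V̇ + PEEP.
Vt/C = PIP − R·V̇ − PEEP = 27 − 26.5×0.5667 − 5 = 27 − 15.018 − 5 = 6.982 cmH2O.
C = Vt / 6.982 = 525 / 6.982 = 75.193 mL/cmH2O.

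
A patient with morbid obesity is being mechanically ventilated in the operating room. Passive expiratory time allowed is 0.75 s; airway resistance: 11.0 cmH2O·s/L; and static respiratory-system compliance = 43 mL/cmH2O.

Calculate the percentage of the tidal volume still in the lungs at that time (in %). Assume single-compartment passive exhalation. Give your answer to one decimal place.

τ = R × C = 11.0 × 43 mL/cmH2O = 11.0 × 0.043 L/cmH2O = 0.473 s.
Passive exhalation: V(t)/V₀ = e^(−t/τ) = e^(−0.75/0.473) = 0.2048.
Fraction remaining = 0.2048 → 20.48%.

20.5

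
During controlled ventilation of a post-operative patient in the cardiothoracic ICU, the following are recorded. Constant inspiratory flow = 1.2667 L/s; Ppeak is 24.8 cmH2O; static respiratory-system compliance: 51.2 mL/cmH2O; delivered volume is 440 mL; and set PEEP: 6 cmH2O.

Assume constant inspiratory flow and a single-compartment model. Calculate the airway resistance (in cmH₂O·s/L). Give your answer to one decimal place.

Equation of motion (constant flow): PIP = Vt/C + R·V̇ + PEEP.
R·V̇ = PIP − Vt/C − PEEP = 24.8 − 440/51.2 − 6 = 24.8 − 8.594 − 6 = 10.206 cmH2O.
R = 10.206 / 1.2667 = 8.057 cmH2O·s/L.

8.1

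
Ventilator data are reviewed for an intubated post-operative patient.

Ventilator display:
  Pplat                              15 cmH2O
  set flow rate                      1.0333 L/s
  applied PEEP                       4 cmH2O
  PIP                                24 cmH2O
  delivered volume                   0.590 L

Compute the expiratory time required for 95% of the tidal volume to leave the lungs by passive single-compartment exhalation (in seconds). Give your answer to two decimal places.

1.40

R = (PIP − Pplat)/V̇ = (24 − 15) / 1.0333 = 9.0/1.0333 = 8.71 cmH2O·s/L.
C = Vt/(Pplat − PEEP) = 590.0 / (15 − 4) = 590.0/11.0 = 53.636 mL/cmH2O.
τ = R × C = 8.71 × 0.05364 L/cmH2O = 0.4672 s.
t = −τ·ln(1 − 0.95) = −0.4672·ln(0.05) = 1.4 s.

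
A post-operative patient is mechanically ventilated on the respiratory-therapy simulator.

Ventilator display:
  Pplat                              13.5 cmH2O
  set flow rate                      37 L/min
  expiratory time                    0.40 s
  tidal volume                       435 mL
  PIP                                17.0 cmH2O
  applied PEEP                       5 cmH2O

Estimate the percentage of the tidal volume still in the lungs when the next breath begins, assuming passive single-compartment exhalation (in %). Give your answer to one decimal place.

Flow: 37 L/min ÷ 60 = 0.6167 L/s.
R = (PIP − Pplat)/V̇ = (17.0 − 13.5) / 0.6167 = 3.5/0.6167 = 5.675 cmH2O·s/L.
C = Vt/(Pplat − PEEP) = 435.0 / (13.5 − 5) = 435.0/8.5 = 51.176 mL/cmH2O.
τ = R × C = 5.675 × 0.05118 L/cmH2O = 0.2904 s.
Fraction remaining at end-expiration = e^(−Te/τ) = e^(−0.40/0.2904) = 0.2522 → 25.22%.

25.2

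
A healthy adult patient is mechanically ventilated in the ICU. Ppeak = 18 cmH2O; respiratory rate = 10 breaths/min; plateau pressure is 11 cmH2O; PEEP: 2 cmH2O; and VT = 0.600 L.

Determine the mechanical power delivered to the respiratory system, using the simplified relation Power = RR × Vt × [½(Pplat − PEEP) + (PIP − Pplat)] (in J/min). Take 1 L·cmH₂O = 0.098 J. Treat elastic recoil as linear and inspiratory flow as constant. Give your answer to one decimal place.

Per-breath work = Vt × [½(Pplat−PEEP) + (PIP−Pplat)] = 0.600 × [0.5×9.0 + 7.0] = 0.600 × 11.5 = 6.9 L·cmH2O.
Power = 10 × 6.9 = 69.0 L·cmH2O/min.
× 0.098 J/(L·cmH2O) → 6.762 J/min.

6.8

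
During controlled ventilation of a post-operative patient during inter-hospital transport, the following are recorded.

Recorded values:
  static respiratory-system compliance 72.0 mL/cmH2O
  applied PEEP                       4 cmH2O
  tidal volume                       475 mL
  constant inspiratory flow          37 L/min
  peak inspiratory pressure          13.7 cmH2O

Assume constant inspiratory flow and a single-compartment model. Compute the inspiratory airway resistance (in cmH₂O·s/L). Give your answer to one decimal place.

5.0

Flow: 37 L/min ÷ 60 = 0.6167 L/s.
Equation of motion (constant flow): PIP = Vt/C + R·V̇ + PEEP.
R·V̇ = PIP − Vt/C − PEEP = 13.7 − 475/72.0 − 4 = 13.7 − 6.597 − 4 = 3.103 cmH2O.
R = 3.103 / 0.6167 = 5.032 cmH2O·s/L.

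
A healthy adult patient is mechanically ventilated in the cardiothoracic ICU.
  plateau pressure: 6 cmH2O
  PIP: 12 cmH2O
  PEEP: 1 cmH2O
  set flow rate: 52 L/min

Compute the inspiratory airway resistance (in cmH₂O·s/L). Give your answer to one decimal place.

Flow: 52 L/min ÷ 60 = 0.8667 L/s.
Raw = (PIP − Pplat) / flow = (12 − 6) / 0.8667 = 6.0 / 0.8667 = 6.923 cmH2O·s/L.

6.9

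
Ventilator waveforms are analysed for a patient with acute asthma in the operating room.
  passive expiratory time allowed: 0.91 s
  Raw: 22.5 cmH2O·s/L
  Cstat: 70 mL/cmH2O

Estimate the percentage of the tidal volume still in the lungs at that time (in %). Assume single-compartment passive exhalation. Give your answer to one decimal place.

56.1

τ = R × C = 22.5 × 70 mL/cmH2O = 22.5 × 0.070 L/cmH2O = 1.575 s.
Passive exhalation: V(t)/V₀ = e^(−t/τ) = e^(−0.91/1.575) = 0.5611.
Fraction remaining = 0.5611 → 56.11%.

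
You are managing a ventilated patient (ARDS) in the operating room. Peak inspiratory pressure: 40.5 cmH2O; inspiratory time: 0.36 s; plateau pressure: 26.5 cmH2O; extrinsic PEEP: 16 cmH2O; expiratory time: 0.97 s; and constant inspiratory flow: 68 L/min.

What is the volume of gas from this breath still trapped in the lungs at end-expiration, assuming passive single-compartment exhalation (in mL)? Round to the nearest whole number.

Flow: 68 L/min ÷ 60 = 1.1333 L/s.
Vt = flow × Ti = 1.1333 L/s × 0.36 s × 1000 mL/L = 407.99 mL.
R = (PIP − Pplat)/V̇ = (40.5 − 26.5) / 1.1333 = 14.0/1.1333 = 12.353 cmH2O·s/L.
C = Vt/(Pplat − PEEP) = 407.99 / (26.5 − 16) = 407.99/10.5 = 38.856 mL/cmH2O.
τ = R × C = 12.353 × 0.03886 L/cmH2O = 0.48 s.
Fraction remaining = e^(−Te/τ) = e^(−0.97/0.48) = 0.1325.
Trapped volume = 407.99 × 0.1325 = 54.059 mL.

54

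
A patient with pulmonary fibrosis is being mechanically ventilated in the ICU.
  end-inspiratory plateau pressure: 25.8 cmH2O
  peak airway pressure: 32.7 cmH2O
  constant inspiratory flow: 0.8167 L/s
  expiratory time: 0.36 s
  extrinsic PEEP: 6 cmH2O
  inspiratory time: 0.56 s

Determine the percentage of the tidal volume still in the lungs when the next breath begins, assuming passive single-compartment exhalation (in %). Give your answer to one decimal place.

15.8

Vt = flow × Ti = 0.8167 L/s × 0.56 s × 1000 mL/L = 457.35 mL.
R = (PIP − Pplat)/V̇ = (32.7 − 25.8) / 0.8167 = 6.9/0.8167 = 8.449 cmH2O·s/L.
C = Vt/(Pplat − PEEP) = 457.35 / (25.8 − 6) = 457.35/19.8 = 23.098 mL/cmH2O.
τ = R × C = 8.449 × 0.0231 L/cmH2O = 0.1952 s.
Fraction remaining at end-expiration = e^(−Te/τ) = e^(−0.36/0.1952) = 0.1581 → 15.81%.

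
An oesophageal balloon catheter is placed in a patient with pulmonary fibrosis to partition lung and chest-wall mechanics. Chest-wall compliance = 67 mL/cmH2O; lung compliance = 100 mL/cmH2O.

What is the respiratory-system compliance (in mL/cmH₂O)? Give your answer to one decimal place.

Lung and chest wall are elastances in series: 1/Crs = 1/CL + 1/Ccw.
1/Crs = 1/100 + 1/67 = 0.02493.
Crs = 40.112 mL/cmH2O.

40.1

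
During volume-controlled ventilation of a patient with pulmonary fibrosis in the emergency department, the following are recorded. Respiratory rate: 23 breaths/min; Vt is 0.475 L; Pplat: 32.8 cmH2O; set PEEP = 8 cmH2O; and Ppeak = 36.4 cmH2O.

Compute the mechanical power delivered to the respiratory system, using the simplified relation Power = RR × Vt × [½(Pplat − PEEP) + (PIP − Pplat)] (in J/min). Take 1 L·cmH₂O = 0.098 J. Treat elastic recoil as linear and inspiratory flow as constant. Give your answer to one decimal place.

Per-breath work = Vt × [½(Pplat−PEEP) + (PIP−Pplat)] = 0.475 × [0.5×24.8 + 3.6] = 0.475 × 16.0 = 7.6 L·cmH2O.
Power = 23 × 7.6 = 174.8 L·cmH2O/min.
× 0.098 J/(L·cmH2O) → 17.13 J/min.

17.1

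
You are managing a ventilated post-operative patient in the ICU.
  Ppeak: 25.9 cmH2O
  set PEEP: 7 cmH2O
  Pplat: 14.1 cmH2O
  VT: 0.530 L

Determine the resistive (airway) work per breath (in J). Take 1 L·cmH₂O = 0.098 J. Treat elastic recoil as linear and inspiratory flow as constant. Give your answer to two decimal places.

With constant inspiratory flow the resistive pressure is constant at PIP − Pplat = 25.9 − 14.1 = 11.8 cmH2O, so resistive work = 11.8 × 0.530 = 6.254 L·cmH2O.
× 0.098 J/(L·cmH2O) → 0.6129 J.

0.61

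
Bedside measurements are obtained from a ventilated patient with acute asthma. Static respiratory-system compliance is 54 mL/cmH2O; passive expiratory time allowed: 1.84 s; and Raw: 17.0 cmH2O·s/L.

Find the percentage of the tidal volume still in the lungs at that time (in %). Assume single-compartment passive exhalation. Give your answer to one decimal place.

13.5

τ = R × C = 17.0 × 54 mL/cmH2O = 17.0 × 0.054 L/cmH2O = 0.918 s.
Passive exhalation: V(t)/V₀ = e^(−t/τ) = e^(−1.84/0.918) = 0.1347.
Fraction remaining = 0.1347 → 13.47%.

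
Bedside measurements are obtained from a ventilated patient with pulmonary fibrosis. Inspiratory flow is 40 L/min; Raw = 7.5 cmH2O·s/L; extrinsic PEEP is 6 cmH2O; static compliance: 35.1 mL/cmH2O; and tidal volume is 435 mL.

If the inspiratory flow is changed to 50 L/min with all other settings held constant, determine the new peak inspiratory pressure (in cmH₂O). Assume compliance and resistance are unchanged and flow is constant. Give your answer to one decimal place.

Flow: 40 L/min ÷ 60 = 0.6667 L/s.
New flow: 50 L/min ÷ 60 = 0.8333 L/s.
PIP = Vt/C + R·V̇ + PEEP (constant-flow equation of motion).
Only the resistive term changes: ΔPIP = R × ΔV̇ = 7.5 × (0.8333 − 0.6667) = 7.5 × 0.1666 = 1.25 cmH2O.
Original PIP = 435/35.1 + 7.5×0.6667 + 6 = 23.393 cmH2O; new PIP = 23.393 + (1.25) = 24.643 cmH2O.

24.6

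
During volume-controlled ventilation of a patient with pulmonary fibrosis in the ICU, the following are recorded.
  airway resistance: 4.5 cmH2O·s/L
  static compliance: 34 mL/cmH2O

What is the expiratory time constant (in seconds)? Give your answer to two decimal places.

τ = R × C = 4.5 × 34 mL/cmH2O = 4.5 × 0.034 L/cmH2O = 0.153 s.

0.15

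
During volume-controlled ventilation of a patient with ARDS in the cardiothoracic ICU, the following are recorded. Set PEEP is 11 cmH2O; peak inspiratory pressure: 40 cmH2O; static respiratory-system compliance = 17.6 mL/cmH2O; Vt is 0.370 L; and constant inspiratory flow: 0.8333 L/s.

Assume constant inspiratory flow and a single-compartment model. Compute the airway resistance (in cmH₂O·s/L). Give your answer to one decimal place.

9.6

Equation of motion (constant flow): PIP = Vt/C + R·V̇ + PEEP.
R·V̇ = PIP − Vt/C − PEEP = 40 − 370/17.6 − 11 = 40 − 21.023 − 11 = 7.977 cmH2O.
R = 7.977 / 0.8333 = 9.573 cmH2O·s/L.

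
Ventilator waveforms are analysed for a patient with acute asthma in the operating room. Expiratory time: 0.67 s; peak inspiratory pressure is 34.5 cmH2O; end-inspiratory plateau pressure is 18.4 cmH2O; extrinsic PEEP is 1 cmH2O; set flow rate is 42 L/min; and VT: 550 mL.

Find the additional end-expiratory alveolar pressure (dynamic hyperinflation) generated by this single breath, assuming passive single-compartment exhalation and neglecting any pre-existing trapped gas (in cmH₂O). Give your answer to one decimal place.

6.9

Flow: 42 L/min ÷ 60 = 0.7 L/s.
R = (PIP − Pplat)/V̇ = (34.5 − 18.4) / 0.7 = 16.1/0.7 = 23.0 cmH2O·s/L.
C = Vt/(Pplat − PEEP) = 550.0 / (18.4 − 1) = 550.0/17.4 = 31.609 mL/cmH2O.
τ = R × C = 23.0 × 0.03161 L/cmH2O = 0.727 s.
Fraction remaining = e^(−Te/τ) = e^(−0.67/0.727) = 0.3979; trapped volume = 550.0 × 0.3979 = 218.85 mL.
Additional alveolar pressure from trapping ≈ V_trapped / C = 218.85 / 31.609 = 6.924 cmH2O.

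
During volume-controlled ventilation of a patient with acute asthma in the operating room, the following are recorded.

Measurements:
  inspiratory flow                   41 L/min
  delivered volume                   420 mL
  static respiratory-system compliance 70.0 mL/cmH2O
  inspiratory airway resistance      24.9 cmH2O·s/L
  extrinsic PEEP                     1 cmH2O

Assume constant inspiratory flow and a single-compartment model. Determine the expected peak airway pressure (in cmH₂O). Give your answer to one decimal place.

Flow: 41 L/min ÷ 60 = 0.6833 L/s.
Equation of motion (constant flow): PIP = Vt/C + R·V̇ + PEEP.
PIP = 420/70.0 + 24.9×0.6833 + 1 = 6.0 + 17.014 + 1 = 24.014 cmH2O.

24.0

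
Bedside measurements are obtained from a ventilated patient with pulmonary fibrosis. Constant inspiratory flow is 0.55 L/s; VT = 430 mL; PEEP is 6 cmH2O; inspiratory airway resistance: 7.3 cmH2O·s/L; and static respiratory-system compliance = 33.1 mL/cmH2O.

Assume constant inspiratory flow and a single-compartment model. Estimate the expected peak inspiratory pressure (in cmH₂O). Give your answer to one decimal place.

Equation of motion (constant flow): PIP = Vt/C + R·V̇ + PEEP.
PIP = 430/33.1 + 7.3×0.55 + 6 = 12.991 + 4.015 + 6 = 23.006 cmH2O.

23.0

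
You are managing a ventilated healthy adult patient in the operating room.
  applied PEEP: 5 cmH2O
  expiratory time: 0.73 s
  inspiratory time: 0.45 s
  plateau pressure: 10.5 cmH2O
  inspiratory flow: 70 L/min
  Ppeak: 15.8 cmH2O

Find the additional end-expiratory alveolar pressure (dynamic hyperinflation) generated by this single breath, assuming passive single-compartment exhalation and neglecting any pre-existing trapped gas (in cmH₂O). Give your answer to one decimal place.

Flow: 70 L/min ÷ 60 = 1.1667 L/s.
Vt = flow × Ti = 1.1667 L/s × 0.45 s × 1000 mL/L = 525.02 mL.
R = (PIP − Pplat)/V̇ = (15.8 − 10.5) / 1.1667 = 5.3/1.1667 = 4.543 cmH2O·s/L.
C = Vt/(Pplat − PEEP) = 525.02 / (10.5 − 5) = 525.02/5.5 = 95.458 mL/cmH2O.
τ = R × C = 4.543 × 0.09546 L/cmH2O = 0.4337 s.
Fraction remaining = e^(−Te/τ) = e^(−0.73/0.4337) = 0.1858; trapped volume = 525.02 × 0.1858 = 97.549 mL.
Additional alveolar pressure from trapping ≈ V_trapped / C = 97.549 / 95.458 = 1.022 cmH2O.

1.0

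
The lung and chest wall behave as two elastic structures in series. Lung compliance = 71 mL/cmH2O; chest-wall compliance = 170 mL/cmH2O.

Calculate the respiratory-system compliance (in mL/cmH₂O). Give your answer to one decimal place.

50.1

Lung and chest wall are elastances in series: 1/Crs = 1/CL + 1/Ccw.
1/Crs = 1/71 + 1/170 = 0.01997.
Crs = 50.075 mL/cmH2O.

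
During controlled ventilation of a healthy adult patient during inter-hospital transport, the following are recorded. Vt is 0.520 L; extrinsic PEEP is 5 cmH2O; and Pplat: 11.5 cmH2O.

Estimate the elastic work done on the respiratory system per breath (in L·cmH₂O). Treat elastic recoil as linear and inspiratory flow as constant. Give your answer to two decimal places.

Elastic work ≈ ½ × (Pplat − PEEP) × Vt = 0.5 × (11.5 − 5) × 0.520 L = 0.5 × 6.5 × 0.520 = 1.69 L·cmH2O.

1.69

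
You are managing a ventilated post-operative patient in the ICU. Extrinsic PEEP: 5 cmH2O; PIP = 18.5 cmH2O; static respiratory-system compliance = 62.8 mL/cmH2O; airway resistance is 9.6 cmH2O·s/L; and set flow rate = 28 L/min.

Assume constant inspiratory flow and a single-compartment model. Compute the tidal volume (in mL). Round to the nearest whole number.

Flow: 28 L/min ÷ 60 = 0.4667 L/s.
Equation of motion (constant flow): PIP = Vt/C + R·V̇ + PEEP.
Vt/C = PIP − R·V̇ − PEEP = 18.5 − 4.48 − 5 = 9.02 cmH2O.
Vt = C × 9.02 = 62.8 × 9.02 = 566.46 mL.

566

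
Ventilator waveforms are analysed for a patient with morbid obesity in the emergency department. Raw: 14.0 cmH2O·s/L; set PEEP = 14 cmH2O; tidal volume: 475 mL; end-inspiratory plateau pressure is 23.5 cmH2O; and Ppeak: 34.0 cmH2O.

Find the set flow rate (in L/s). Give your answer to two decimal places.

flow = (PIP − Pplat) / Raw = 10.5 / 14.0 = 0.75 L/s.

0.75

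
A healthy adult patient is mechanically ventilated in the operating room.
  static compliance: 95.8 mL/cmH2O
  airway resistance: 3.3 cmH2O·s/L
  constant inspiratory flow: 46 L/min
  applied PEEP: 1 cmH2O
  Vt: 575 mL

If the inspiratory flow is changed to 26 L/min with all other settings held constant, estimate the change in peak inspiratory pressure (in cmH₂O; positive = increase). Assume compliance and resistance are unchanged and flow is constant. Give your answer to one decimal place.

Flow: 46 L/min ÷ 60 = 0.7667 L/s.
New flow: 26 L/min ÷ 60 = 0.4333 L/s.
PIP = Vt/C + R·V̇ + PEEP (constant-flow equation of motion).
Only the resistive term changes: ΔPIP = R × ΔV̇ = 3.3 × (0.4333 − 0.7667) = 3.3 × -0.3334 = -1.1 cmH2O.

-1.1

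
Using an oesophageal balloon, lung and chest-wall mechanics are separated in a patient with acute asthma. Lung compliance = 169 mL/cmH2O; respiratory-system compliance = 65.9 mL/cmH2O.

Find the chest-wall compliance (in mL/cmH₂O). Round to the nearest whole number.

108

1/Ccw = 1/Crs − 1/CL.
1/Ccw = 1/65.9 − 1/169 = 0.009257.
Ccw = 108.03 mL/cmH2O.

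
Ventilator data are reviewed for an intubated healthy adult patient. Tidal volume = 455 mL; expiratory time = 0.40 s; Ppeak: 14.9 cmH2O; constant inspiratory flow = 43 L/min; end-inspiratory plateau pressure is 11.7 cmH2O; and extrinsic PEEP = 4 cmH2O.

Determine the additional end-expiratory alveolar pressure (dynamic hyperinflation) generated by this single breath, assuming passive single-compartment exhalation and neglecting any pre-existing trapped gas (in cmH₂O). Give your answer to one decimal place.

Flow: 43 L/min ÷ 60 = 0.7167 L/s.
R = (PIP − Pplat)/V̇ = (14.9 − 11.7) / 0.7167 = 3.2/0.7167 = 4.465 cmH2O·s/L.
C = Vt/(Pplat − PEEP) = 455.0 / (11.7 − 4) = 455.0/7.7 = 59.091 mL/cmH2O.
τ = R × C = 4.465 × 0.05909 L/cmH2O = 0.2638 s.
Fraction remaining = e^(−Te/τ) = e^(−0.40/0.2638) = 0.2195; trapped volume = 455.0 × 0.2195 = 99.873 mL.
Additional alveolar pressure from trapping ≈ V_trapped / C = 99.873 / 59.091 = 1.69 cmH2O.

1.7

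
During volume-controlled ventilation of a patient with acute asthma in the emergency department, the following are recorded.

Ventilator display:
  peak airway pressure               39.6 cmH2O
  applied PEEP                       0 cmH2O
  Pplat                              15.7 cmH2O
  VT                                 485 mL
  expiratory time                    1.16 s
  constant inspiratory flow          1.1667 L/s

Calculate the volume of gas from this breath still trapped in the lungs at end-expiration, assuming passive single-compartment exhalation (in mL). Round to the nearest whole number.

R = (PIP − Pplat)/V̇ = (39.6 − 15.7) / 1.1667 = 23.9/1.1667 = 20.485 cmH2O·s/L.
C = Vt/(Pplat − PEEP) = 485.0 / (15.7 − 0) = 485.0/15.7 = 30.892 mL/cmH2O.
τ = R × C = 20.485 × 0.03089 L/cmH2O = 0.6328 s.
Fraction remaining = e^(−Te/τ) = e^(−1.16/0.6328) = 0.1599.
Trapped volume = 485.0 × 0.1599 = 77.552 mL.

78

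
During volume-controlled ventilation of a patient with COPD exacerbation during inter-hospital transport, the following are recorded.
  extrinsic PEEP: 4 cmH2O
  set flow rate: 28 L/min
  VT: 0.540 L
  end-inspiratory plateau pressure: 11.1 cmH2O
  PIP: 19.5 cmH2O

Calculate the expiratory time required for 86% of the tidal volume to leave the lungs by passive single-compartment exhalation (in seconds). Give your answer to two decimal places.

2.69

Flow: 28 L/min ÷ 60 = 0.4667 L/s.
R = (PIP − Pplat)/V̇ = (19.5 − 11.1) / 0.4667 = 8.4/0.4667 = 17.999 cmH2O·s/L.
C = Vt/(Pplat − PEEP) = 540.0 / (11.1 − 4) = 540.0/7.1 = 76.056 mL/cmH2O.
τ = R × C = 17.999 × 0.07606 L/cmH2O = 1.369 s.
t = −τ·ln(1 − 0.86) = −1.369·ln(0.14) = 2.692 s.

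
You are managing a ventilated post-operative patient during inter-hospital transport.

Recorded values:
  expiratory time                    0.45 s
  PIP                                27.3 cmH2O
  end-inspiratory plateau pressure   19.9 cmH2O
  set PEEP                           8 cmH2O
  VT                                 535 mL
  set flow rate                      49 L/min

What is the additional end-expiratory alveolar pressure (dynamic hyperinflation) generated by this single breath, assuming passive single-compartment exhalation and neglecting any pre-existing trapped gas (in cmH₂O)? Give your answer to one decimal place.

3.9

Flow: 49 L/min ÷ 60 = 0.8167 L/s.
R = (PIP − Pplat)/V̇ = (27.3 − 19.9) / 0.8167 = 7.4/0.8167 = 9.061 cmH2O·s/L.
C = Vt/(Pplat − PEEP) = 535.0 / (19.9 − 8) = 535.0/11.9 = 44.958 mL/cmH2O.
τ = R × C = 9.061 × 0.04496 L/cmH2O = 0.4074 s.
Fraction remaining = e^(−Te/τ) = e^(−0.45/0.4074) = 0.3314; trapped volume = 535.0 × 0.3314 = 177.3 mL.
Additional alveolar pressure from trapping ≈ V_trapped / C = 177.3 / 44.958 = 3.944 cmH2O.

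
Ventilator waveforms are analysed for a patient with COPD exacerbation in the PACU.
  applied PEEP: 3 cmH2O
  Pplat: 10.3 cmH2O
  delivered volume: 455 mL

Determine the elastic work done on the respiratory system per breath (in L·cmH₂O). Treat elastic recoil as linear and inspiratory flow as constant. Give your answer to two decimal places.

1.66

Elastic work ≈ ½ × (Pplat − PEEP) × Vt = 0.5 × (10.3 − 3) × 0.455 L = 0.5 × 7.3 × 0.455 = 1.661 L·cmH2O.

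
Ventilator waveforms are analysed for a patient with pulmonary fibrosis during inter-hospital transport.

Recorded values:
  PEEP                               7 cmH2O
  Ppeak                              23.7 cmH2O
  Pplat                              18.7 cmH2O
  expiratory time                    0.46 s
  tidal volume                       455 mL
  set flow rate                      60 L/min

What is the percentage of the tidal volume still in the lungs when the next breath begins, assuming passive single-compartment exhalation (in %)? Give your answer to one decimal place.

Flow: 60 L/min ÷ 60 = 1 L/s.
R = (PIP − Pplat)/V̇ = (23.7 − 18.7) / 1 = 5.0/1 = 5.0 cmH2O·s/L.
C = Vt/(Pplat − PEEP) = 455.0 / (18.7 − 7) = 455.0/11.7 = 38.889 mL/cmH2O.
τ = R × C = 5.0 × 0.03889 L/cmH2O = 0.1945 s.
Fraction remaining at end-expiration = e^(−Te/τ) = e^(−0.46/0.1945) = 0.09395 → 9.395%.

9.4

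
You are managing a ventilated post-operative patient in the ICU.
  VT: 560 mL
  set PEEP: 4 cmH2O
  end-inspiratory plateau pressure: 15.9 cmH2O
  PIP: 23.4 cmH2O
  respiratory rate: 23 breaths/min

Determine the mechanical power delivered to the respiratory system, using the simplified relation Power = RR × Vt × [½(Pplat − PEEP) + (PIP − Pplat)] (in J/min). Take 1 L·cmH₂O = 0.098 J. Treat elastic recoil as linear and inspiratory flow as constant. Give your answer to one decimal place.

Per-breath work = Vt × [½(Pplat−PEEP) + (PIP−Pplat)] = 0.560 × [0.5×11.9 + 7.5] = 0.560 × 13.45 = 7.532 L·cmH2O.
Power = 23 × 7.532 = 173.24 L·cmH2O/min.
× 0.098 J/(L·cmH2O) → 16.978 J/min.

17.0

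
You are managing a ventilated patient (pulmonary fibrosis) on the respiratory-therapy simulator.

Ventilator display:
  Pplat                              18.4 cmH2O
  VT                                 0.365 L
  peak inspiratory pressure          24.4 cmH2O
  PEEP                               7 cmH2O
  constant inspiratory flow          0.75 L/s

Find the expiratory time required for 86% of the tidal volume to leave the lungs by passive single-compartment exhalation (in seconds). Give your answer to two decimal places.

0.50

R = (PIP − Pplat)/V̇ = (24.4 − 18.4) / 0.75 = 6.0/0.75 = 8.0 cmH2O·s/L.
C = Vt/(Pplat − PEEP) = 365.0 / (18.4 − 7) = 365.0/11.4 = 32.018 mL/cmH2O.
τ = R × C = 8.0 × 0.03202 L/cmH2O = 0.2562 s.
t = −τ·ln(1 − 0.86) = −0.2562·ln(0.14) = 0.5037 s.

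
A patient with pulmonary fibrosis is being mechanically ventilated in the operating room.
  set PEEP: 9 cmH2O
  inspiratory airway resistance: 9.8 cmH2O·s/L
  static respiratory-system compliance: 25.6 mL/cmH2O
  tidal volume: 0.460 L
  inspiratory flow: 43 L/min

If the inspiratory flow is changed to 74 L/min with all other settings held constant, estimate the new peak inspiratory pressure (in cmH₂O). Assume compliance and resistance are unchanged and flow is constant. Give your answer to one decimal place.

39.1

Flow: 43 L/min ÷ 60 = 0.7167 L/s.
New flow: 74 L/min ÷ 60 = 1.2333 L/s.
PIP = Vt/C + R·V̇ + PEEP (constant-flow equation of motion).
Only the resistive term changes: ΔPIP = R × ΔV̇ = 9.8 × (1.2333 − 0.7167) = 9.8 × 0.5166 = 5.063 cmH2O.
Original PIP = 460/25.6 + 9.8×0.7167 + 9 = 33.992 cmH2O; new PIP = 33.992 + (5.063) = 39.055 cmH2O.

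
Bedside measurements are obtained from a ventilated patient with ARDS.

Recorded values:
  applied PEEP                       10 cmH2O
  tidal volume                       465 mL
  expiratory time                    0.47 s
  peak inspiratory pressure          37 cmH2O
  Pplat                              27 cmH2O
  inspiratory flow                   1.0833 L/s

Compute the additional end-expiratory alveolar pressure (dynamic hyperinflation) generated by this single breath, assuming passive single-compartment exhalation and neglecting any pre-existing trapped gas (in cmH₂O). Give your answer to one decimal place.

R = (PIP − Pplat)/V̇ = (37 − 27) / 1.0833 = 10.0/1.0833 = 9.231 cmH2O·s/L.
C = Vt/(Pplat − PEEP) = 465.0 / (27 − 10) = 465.0/17.0 = 27.353 mL/cmH2O.
τ = R × C = 9.231 × 0.02735 L/cmH2O = 0.2525 s.
Fraction remaining = e^(−Te/τ) = e^(−0.47/0.2525) = 0.1555; trapped volume = 465.0 × 0.1555 = 72.308 mL.
Additional alveolar pressure from trapping ≈ V_trapped / C = 72.308 / 27.353 = 2.644 cmH2O.

2.6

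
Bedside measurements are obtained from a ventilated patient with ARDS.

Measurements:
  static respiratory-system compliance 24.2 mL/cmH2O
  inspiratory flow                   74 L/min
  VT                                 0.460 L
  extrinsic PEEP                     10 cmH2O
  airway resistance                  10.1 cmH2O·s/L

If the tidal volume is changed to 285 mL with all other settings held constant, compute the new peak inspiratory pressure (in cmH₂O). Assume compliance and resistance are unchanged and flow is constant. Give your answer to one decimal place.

34.2

Flow: 74 L/min ÷ 60 = 1.2333 L/s.
PIP = Vt/C + R·V̇ + PEEP (constant-flow equation of motion).
Only the elastic term changes: ΔPIP = ΔVt / C = (285 − 460) / 24.2 = -7.231 cmH2O.
Original PIP = 460/24.2 + 10.1×1.2333 + 10 = 41.465 cmH2O; new PIP = 41.465 + (-7.231) = 34.234 cmH2O.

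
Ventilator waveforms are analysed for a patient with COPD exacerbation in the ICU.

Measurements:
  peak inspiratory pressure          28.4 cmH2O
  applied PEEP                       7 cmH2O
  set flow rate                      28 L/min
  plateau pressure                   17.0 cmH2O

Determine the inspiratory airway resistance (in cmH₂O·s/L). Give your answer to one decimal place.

24.4

Flow: 28 L/min ÷ 60 = 0.4667 L/s.
Raw = (PIP − Pplat) / flow = (28.4 − 17.0) / 0.4667 = 11.4 / 0.4667 = 24.427 cmH2O·s/L.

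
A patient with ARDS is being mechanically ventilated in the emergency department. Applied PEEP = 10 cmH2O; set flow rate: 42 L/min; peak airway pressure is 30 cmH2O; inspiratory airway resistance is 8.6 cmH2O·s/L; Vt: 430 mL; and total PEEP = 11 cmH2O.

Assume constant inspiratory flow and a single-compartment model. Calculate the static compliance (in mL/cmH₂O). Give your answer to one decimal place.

33.1

Flow: 42 L/min ÷ 60 = 0.7 L/s.
Total PEEP = 11 cmH2O (set 10 + intrinsic 1); this is the baseline alveolar pressure.
Equation of motion (constant flow): PIP = Vt/C + R·V̇ + PEEP.
Vt/C = PIP − R·V̇ − PEEP = 30 − 8.6×0.7 − 11 = 30 − 6.02 − 11 = 12.98 cmH2O.
C = Vt / 12.98 = 430 / 12.98 = 33.128 mL/cmH2O.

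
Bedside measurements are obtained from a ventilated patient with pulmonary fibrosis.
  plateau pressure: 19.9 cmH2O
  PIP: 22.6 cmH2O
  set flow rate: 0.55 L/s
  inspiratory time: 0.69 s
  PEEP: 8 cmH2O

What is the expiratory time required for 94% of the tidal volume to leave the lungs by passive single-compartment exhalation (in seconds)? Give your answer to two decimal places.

0.44

Vt = flow × Ti = 0.55 L/s × 0.69 s × 1000 mL/L = 379.5 mL.
R = (PIP − Pplat)/V̇ = (22.6 − 19.9) / 0.55 = 2.7/0.55 = 4.909 cmH2O·s/L.
C = Vt/(Pplat − PEEP) = 379.5 / (19.9 − 8) = 379.5/11.9 = 31.891 mL/cmH2O.
τ = R × C = 4.909 × 0.03189 L/cmH2O = 0.1565 s.
t = −τ·ln(1 − 0.94) = −0.1565·ln(0.06) = 0.4403 s.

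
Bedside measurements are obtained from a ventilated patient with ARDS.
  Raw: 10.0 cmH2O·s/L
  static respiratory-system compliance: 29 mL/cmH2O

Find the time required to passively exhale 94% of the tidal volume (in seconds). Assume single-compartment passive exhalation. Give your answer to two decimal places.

0.82

τ = R × C = 10.0 × 29 mL/cmH2O = 10.0 × 0.029 L/cmH2O = 0.29 s.
Exhaled fraction f = 1 − e^(−t/τ) → t = −τ·ln(1 − f) = −0.29·ln(0.06) = 0.8159 s.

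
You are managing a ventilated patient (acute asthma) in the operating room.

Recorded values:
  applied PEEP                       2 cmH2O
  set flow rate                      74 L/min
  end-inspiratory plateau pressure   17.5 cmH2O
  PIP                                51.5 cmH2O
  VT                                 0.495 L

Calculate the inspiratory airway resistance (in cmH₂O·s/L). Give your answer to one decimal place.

27.6

Flow: 74 L/min ÷ 60 = 1.2333 L/s.
Raw = (PIP − Pplat) / flow = (51.5 − 17.5) / 1.2333 = 34.0 / 1.2333 = 27.568 cmH2O·s/L.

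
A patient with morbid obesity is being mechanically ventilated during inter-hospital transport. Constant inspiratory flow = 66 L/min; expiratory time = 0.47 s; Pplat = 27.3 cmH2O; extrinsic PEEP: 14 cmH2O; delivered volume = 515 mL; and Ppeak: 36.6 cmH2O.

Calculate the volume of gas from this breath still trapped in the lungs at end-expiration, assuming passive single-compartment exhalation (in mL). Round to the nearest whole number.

123

Flow: 66 L/min ÷ 60 = 1.1 L/s.
R = (PIP − Pplat)/V̇ = (36.6 − 27.3) / 1.1 = 9.3/1.1 = 8.455 cmH2O·s/L.
C = Vt/(Pplat − PEEP) = 515.0 / (27.3 − 14) = 515.0/13.3 = 38.722 mL/cmH2O.
τ = R × C = 8.455 × 0.03872 L/cmH2O = 0.3274 s.
Fraction remaining = e^(−Te/τ) = e^(−0.47/0.3274) = 0.238.
Trapped volume = 515.0 × 0.238 = 122.57 mL.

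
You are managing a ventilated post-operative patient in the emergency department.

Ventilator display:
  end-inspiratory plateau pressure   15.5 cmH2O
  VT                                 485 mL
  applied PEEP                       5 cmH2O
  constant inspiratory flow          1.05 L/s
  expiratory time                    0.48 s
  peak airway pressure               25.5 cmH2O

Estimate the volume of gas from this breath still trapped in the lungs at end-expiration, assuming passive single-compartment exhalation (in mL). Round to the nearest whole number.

163

R = (PIP − Pplat)/V̇ = (25.5 − 15.5) / 1.05 = 10.0/1.05 = 9.524 cmH2O·s/L.
C = Vt/(Pplat − PEEP) = 485.0 / (15.5 − 5) = 485.0/10.5 = 46.19 mL/cmH2O.
τ = R × C = 9.524 × 0.04619 L/cmH2O = 0.4399 s.
Fraction remaining = e^(−Te/τ) = e^(−0.48/0.4399) = 0.3358.
Trapped volume = 485.0 × 0.3358 = 162.86 mL.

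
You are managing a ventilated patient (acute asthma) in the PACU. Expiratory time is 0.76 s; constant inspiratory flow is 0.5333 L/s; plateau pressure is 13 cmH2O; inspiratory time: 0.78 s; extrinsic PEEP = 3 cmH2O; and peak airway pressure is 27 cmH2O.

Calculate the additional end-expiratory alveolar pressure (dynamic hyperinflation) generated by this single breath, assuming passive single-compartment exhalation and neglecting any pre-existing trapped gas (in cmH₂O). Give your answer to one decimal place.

Vt = flow × Ti = 0.5333 L/s × 0.78 s × 1000 mL/L = 415.97 mL.
R = (PIP − Pplat)/V̇ = (27 − 13) / 0.5333 = 14.0/0.5333 = 26.252 cmH2O·s/L.
C = Vt/(Pplat − PEEP) = 415.97 / (13 − 3) = 415.97/10.0 = 41.597 mL/cmH2O.
τ = R × C = 26.252 × 0.0416 L/cmH2O = 1.092 s.
Fraction remaining = e^(−Te/τ) = e^(−0.76/1.092) = 0.4986; trapped volume = 415.97 × 0.4986 = 207.4 mL.
Additional alveolar pressure from trapping ≈ V_trapped / C = 207.4 / 41.597 = 4.986 cmH2O.

5.0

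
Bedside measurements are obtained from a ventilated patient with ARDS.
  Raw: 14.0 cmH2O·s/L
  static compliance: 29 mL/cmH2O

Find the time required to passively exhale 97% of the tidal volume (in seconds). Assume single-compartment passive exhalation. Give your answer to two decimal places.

τ = R × C = 14.0 × 29 mL/cmH2O = 14.0 × 0.029 L/cmH2O = 0.406 s.
Exhaled fraction f = 1 − e^(−t/τ) → t = −τ·ln(1 − f) = −0.406·ln(0.03) = 1.424 s.

1.42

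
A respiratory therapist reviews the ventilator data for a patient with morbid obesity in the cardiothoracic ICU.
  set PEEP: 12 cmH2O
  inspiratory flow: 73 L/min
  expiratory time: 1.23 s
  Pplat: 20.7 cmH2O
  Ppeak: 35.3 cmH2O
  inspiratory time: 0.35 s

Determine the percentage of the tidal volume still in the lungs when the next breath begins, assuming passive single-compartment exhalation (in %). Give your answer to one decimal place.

12.3

Flow: 73 L/min ÷ 60 = 1.2167 L/s.
Vt = flow × Ti = 1.2167 L/s × 0.35 s × 1000 mL/L = 425.85 mL.
R = (PIP − Pplat)/V̇ = (35.3 − 20.7) / 1.2167 = 14.6/1.2167 = 12.0 cmH2O·s/L.
C = Vt/(Pplat − PEEP) = 425.85 / (20.7 − 12) = 425.85/8.7 = 48.948 mL/cmH2O.
τ = R × C = 12.0 × 0.04895 L/cmH2O = 0.5874 s.
Fraction remaining at end-expiration = e^(−Te/τ) = e^(−1.23/0.5874) = 0.1232 → 12.32%.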